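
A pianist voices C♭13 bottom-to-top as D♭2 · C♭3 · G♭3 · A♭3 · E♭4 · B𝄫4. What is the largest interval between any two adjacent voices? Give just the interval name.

Adjacent intervals: D♭2→C♭3 = minor seventh; C♭3→G♭3 = perfect fifth; G♭3→A♭3 = major second; A♭3→E♭4 = perfect fifth; E♭4→B𝄫4 = diminished fifth.
The largest is D♭2 to C♭3, a minor seventh (10 semitones).

minor 7th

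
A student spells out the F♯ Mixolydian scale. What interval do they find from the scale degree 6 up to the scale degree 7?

m2

The scale runs F♯ G♯ A♯ B C♯ D♯ E.
So we need the interval from D♯ up to E.
2 letter names make it a second; at 1 semitone (a half step narrower than major) the quality is minor.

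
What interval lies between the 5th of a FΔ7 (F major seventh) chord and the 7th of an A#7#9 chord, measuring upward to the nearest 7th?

The 5th of FΔ7 (F major seventh) is C; the 7th of A#7#9 is G#.
C up to G# is 8 semitones, a half step wider than a perfect fifth, so the interval is augmented.

augmented fifth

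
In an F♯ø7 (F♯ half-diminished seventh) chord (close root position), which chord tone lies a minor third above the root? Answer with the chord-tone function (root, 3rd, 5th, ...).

Spelling the chord: F♯, A, C, E.
The root is F♯. A minor third above F♯ is A.
A is the chord's 3rd.

3rd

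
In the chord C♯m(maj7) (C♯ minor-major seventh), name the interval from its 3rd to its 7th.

C♯ minor-major seventh is spelled C♯ E G♯ B♯.
So we need the interval from E up to B♯.
5 letter names make it a fifth; at 8 semitones (a half step wider than perfect) the quality is augmented.

A5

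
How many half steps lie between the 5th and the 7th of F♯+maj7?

3

The chord tones of F♯maj7#5 are F♯, A♯, C𝄪, E♯.
C𝄪 to E♯ is a minor third: 3 semitones.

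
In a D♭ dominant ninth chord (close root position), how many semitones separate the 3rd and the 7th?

6

Spelling the chord: D♭, F, A♭, C♭, E♭.
F to C♭ is a diminished fifth: 6 semitones.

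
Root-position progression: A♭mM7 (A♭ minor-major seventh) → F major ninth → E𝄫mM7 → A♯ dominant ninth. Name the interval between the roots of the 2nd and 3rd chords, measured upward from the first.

The roots are F and E𝄫.
7 letter names make it a seventh; at 9 semitones (a whole step narrower than major) the quality is diminished.

diminished 7th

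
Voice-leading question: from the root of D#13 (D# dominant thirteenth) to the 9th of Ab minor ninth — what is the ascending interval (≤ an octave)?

D#13 (D# dominant thirteenth) has D# as its root, and Ab minor ninth has Bb as its 9th.
6 letter names make it a sixth; at 7 semitones (a whole step narrower than major) the quality is diminished.

diminished sixth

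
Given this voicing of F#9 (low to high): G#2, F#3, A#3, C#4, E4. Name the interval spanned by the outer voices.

The outer voices are G#2 and E4.
13 letter names make it a thirteenth; at 20 semitones (a half step narrower than major) the quality is minor.

minor thirteenth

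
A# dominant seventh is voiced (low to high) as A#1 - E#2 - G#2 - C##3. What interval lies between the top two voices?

augmented fourth

Those voices are G#2 and C##3.
From G# to C##: 6 semitones over a fourth = augmented.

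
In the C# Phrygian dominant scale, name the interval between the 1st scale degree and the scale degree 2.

minor second

C# phrygian dominant: C# D E# F# G# A B.
The 1st scale degree is C# and the scale degree 2 is D.
2 letter names make it a second; at 1 semitone (a half step narrower than major) the quality is minor.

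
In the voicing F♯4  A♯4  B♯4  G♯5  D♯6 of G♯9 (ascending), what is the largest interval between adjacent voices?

Adjacent intervals: F♯4→A♯4 = major third; A♯4→B♯4 = major second; B♯4→G♯5 = minor sixth; G♯5→D♯6 = perfect fifth.
The largest is B♯4 to G♯5, a minor sixth (8 semitones).

minor 6th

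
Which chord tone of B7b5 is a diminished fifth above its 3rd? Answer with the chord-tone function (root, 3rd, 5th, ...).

The chord tones of B dominant seventh flat five are B D# F A.
The 3rd is D#. A diminished fifth above D# is A.
A is the chord's 7th.

7th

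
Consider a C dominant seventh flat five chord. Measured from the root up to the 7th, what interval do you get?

minor seventh

Spelling the chord: C-E-Gb-Bb.
That puts C below Bb.
From C to Bb: 10 semitones over a seventh = minor.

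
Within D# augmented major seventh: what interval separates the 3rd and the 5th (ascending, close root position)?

major third

The chord tones of D# augmented major seventh are D#-F##-A##-C##.
3rd = F##; 5th = A##.
Counting 3 letters and 4 half steps from F## gives a major third.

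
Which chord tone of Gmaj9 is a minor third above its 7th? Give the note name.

A

Gmaj9 is spelled G–B–D–F♯–A.
The 7th is F♯. A minor third above F♯ is A.
A is the chord's 9th.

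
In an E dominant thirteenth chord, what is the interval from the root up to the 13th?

major thirteenth

Spelling the chord: E–G#–B–D–F#–C#.
That puts E below C#.
E up to C# spans 13 letter names and 21 semitones — a major thirteenth.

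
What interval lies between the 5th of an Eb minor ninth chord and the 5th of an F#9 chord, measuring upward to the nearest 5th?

The 5th of Eb minor ninth is Bb; the 5th of F#9 is C#.
2 letter names make it a second; at 3 semitones (a half step wider than major) the quality is augmented.

augmented 2nd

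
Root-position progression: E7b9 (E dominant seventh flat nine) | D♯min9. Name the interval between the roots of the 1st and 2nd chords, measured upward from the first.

The roots are E and D♯.
E up to D♯ spans 7 letter names and 11 semitones — a major seventh.

M7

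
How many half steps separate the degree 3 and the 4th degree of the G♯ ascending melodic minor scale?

2

The scale is G♯ A♯ B C♯ D♯ E♯ F𝄪.
B up to C♯ is a major second — 2 semitones.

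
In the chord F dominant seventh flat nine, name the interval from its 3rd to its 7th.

diminished fifth

F7b9: F A C Eb Gb.
The 3rd is A and the 7th is Eb.
From A to Eb: 6 semitones over a fifth = diminished.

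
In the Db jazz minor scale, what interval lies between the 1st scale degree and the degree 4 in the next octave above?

The scale runs Db Eb Fb Gb Ab Bb C.
So we need the interval from Db up to Gb.
Counting 11 letters and 17 half steps from Db gives a perfect eleventh.

perfect 11th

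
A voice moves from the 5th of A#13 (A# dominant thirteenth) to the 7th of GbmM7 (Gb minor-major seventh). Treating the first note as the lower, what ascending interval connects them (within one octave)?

diminished second

The 5th of A#13 (A# dominant thirteenth) is E#; the 7th of GbmM7 (Gb minor-major seventh) is F.
From E# to F: 0 semitones over a second = diminished.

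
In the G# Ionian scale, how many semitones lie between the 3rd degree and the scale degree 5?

3

The scale is G# A# B# C# D# E# F##.
B# up to D# is a minor third — 3 semitones.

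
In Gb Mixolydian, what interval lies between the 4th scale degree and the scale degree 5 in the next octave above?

major ninth

Spelling Gb Mixolydian: Gb Ab Bb Cb Db Eb Fb.
4th scale degree = Cb; 5th scale degree (up an octave) = Db.
Counting 9 letters and 14 half steps from Cb gives a major ninth.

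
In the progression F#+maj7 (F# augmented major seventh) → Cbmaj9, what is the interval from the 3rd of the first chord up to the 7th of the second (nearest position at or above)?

F#+maj7 (F# augmented major seventh) has A# as its 3rd, and Cbmaj9 has Bb as its 7th.
From A# to Bb: 0 semitones over a second = diminished.

diminished second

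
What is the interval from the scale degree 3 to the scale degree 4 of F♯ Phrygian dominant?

F♯ phrygian dominant: F♯ G A♯ B C♯ D E.
Scale degree 3 = A♯; degree 4 = B.
A♯ up to B is 1 semitone, a half step narrower than a major second, so the interval is minor.

m2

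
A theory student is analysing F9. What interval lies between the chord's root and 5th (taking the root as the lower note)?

F9: F, A, C, E♭, G.
The root is F and the 5th is C.
F up to C spans 5 letter names and 7 semitones — a perfect fifth.

perfect fifth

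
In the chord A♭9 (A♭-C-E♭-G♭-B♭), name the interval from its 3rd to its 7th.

diminished 5th

So we need the interval from C up to G♭.
C up to G♭ is 6 semitones, a half step narrower than a perfect fifth, so the interval is diminished.
That tritone between 3rd and 7th is what gives the dominant seventh its pull toward resolution.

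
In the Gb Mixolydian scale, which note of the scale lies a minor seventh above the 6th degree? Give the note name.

The scale is Gb Ab Bb Cb Db Eb Fb.
The 6th degree is Eb; a minor seventh above that is Db — scale degree 5.

Db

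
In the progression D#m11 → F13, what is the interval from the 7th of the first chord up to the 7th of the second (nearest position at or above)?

D#m11 has C# as its 7th, and F13 has Eb as its 7th.
C# up to Eb is 2 semitones, a whole step narrower than a major third, so the interval is diminished.

diminished 3rd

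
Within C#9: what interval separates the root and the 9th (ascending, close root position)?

major ninth

The chord tones of C#9 (C# dominant ninth) are C#-E#-G#-B-D#.
The root is C# and the 9th is D#.
Counting 9 letters and 14 half steps from C# gives a major ninth.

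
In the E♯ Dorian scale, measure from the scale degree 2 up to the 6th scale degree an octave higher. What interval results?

P12

Spelling the E♯ Dorian scale: E♯ F𝄪 G♯ A♯ B♯ C𝄪 D♯.
Scale degree 2 = F𝄪; scale degree 6 (up an octave) = C𝄪.
Counting 12 letters and 19 half steps from F𝄪 gives a perfect twelfth.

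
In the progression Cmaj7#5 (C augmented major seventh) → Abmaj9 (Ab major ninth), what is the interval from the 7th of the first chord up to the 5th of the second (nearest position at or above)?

Cmaj7#5 (C augmented major seventh) has B as its 7th, and Abmaj9 (Ab major ninth) has Eb as its 5th.
4 letter names make it a fourth; at 4 semitones (a half step narrower than perfect) the quality is diminished.

diminished fourth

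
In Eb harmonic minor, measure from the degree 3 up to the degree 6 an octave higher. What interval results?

perfect eleventh

The scale runs Eb F Gb Ab Bb Cb D.
The degree 3 is Gb and the degree 6 (up an octave) is Cb.
From Gb to Cb is 17 semitones, exactly the perfect eleventh.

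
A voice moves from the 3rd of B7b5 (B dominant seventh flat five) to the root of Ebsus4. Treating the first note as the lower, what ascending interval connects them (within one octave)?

B7b5 (B dominant seventh flat five) has D# as its 3rd, and Ebsus4 has Eb as its root.
D# up to Eb is 0 semitones, a whole step narrower than a major second, so the interval is diminished.

d2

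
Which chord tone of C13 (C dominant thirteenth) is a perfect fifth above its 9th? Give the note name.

C13 (C dominant thirteenth): C-E-G-Bb-D-A.
The 9th is D. A perfect fifth above D is A.
A is the chord's 13th.

A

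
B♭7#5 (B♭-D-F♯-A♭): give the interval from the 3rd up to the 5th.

So we need the interval from D up to F♯.
Counting 3 letters and 4 half steps from D gives a major third.

major third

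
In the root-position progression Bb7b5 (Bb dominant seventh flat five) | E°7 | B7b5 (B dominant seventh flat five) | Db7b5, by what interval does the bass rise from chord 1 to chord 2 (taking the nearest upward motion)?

The roots are Bb and E.
Bb up to E is 6 semitones, a half step wider than a perfect fourth, so the interval is augmented.

augmented fourth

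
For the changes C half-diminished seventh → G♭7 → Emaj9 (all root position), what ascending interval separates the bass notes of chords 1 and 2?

diminished fifth

The roots are C and G♭.
C up to G♭ is 6 semitones, a half step narrower than a perfect fifth, so the interval is diminished.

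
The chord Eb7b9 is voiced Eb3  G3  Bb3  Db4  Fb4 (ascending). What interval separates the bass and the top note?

minor ninth

The outer voices are Eb3 and Fb4.
9 letter names make it a ninth; at 13 semitones (a half step narrower than major) the quality is minor.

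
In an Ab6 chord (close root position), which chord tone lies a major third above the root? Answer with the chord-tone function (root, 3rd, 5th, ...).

Ab6 is spelled Ab, C, Eb, F.
The root is Ab. A major third above Ab is C.
C is the chord's 3rd.

3rd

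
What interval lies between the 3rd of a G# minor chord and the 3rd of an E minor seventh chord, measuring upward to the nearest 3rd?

G# minor has B as its 3rd, and E minor seventh has G as its 3rd.
6 letter names make it a sixth; at 8 semitones (a half step narrower than major) the quality is minor.

minor 6th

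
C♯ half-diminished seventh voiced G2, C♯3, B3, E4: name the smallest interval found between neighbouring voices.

perfect 4th

Adjacent intervals: G2→C♯3 = augmented fourth; C♯3→B3 = minor seventh; B3→E4 = perfect fourth.
The smallest is B3 to E4, a perfect fourth (5 semitones).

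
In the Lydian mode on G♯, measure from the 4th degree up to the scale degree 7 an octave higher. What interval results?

perfect eleventh

G♯ lydian: G♯ A♯ B♯ C𝄪 D♯ E♯ F𝄪.
4th degree = C𝄪; scale degree 7 (up an octave) = F𝄪.
C𝄪 up to F𝄪 spans 11 letter names and 17 semitones — a perfect eleventh.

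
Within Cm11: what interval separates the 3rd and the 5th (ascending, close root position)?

The chord tones of C minor eleventh are C E♭ G B♭ D F.
So we need the interval from E♭ up to G.
Counting 3 letters and 4 half steps from E♭ gives a major third.

M3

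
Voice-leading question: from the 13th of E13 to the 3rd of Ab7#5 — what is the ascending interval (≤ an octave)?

The 13th of E13 is C#; the 3rd of Ab7#5 is C.
C# up to C is 11 semitones, a half step narrower than a perfect octave, so the interval is diminished.

diminished octave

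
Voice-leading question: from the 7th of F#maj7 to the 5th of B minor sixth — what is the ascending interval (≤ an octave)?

minor second

The 7th of F#maj7 is E#; the 5th of B minor sixth is F#.
2 letter names make it a second; at 1 semitone (a half step narrower than major) the quality is minor.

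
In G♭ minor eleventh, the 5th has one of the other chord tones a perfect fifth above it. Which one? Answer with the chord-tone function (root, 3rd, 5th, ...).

Spelling the chord: G♭ B𝄫 D♭ F♭ A♭ C♭.
The 5th is D♭. A perfect fifth above D♭ is A♭.
A♭ is the chord's 9th.

9th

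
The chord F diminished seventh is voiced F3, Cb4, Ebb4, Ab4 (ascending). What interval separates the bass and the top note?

The outer voices are F3 and Ab4.
From F to Ab: 15 semitones over a tenth = minor.

minor 10th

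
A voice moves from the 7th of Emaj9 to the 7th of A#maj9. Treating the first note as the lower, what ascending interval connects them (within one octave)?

augmented 4th

The 7th of Emaj9 is D#; the 7th of A#maj9 is G##.
D# up to G## is 6 semitones, a half step wider than a perfect fourth, so the interval is augmented.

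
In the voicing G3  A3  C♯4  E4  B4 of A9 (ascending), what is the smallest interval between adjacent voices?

major 2nd

Adjacent intervals: G3→A3 = major second; A3→C♯4 = major third; C♯4→E4 = minor third; E4→B4 = perfect fifth.
The smallest is G3 to A3, a major second (2 semitones).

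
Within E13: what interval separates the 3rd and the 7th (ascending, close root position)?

The chord tones of E dominant thirteenth are E–G#–B–D–F#–C#.
So we need the interval from G# up to D.
G# up to D is 6 semitones, a half step narrower than a perfect fifth, so the interval is diminished.

diminished 5th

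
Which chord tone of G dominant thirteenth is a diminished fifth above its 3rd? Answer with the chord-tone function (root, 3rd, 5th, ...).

7th

The chord tones of G13 (G dominant thirteenth) are G-B-D-F-A-E.
The 3rd is B. A diminished fifth above B is F.
F is the chord's 7th.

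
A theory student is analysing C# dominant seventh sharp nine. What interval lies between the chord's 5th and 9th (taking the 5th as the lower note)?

C#7#9 is spelled C#-E#-G#-B-D##.
That puts G# below D##.
G# up to D## is 8 semitones, a half step wider than a perfect fifth, so the interval is augmented.

augmented 5th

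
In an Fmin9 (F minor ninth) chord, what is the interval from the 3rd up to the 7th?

Spelling the chord: F-Ab-C-Eb-G.
That puts Ab below Eb.
From Ab to Eb is 7 semitones, exactly the perfect fifth.

P5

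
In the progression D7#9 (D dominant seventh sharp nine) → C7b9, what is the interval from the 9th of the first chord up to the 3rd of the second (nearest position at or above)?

d8

D7#9 (D dominant seventh sharp nine) has E♯ as its 9th, and C7b9 has E as its 3rd.
8 letter names make it an octave; at 11 semitones (a half step narrower than perfect) the quality is diminished.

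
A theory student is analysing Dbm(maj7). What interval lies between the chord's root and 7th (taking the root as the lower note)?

M7

The chord tones of Dbm(maj7) are Db Fb Ab C.
That puts Db below C.
Counting 7 letters and 11 half steps from Db gives a major seventh.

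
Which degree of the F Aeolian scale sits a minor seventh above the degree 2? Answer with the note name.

The scale is F G A♭ B♭ C D♭ E♭.
The degree 2 is G; a minor seventh above that is F — scale degree 1.

F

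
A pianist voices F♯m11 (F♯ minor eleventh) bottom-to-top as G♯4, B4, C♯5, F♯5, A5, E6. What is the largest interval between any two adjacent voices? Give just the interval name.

Adjacent intervals: G♯4→B4 = minor third; B4→C♯5 = major second; C♯5→F♯5 = perfect fourth; F♯5→A5 = minor third; A5→E6 = perfect fifth.
The largest is A5 to E6, a perfect fifth (7 semitones).

perfect fifth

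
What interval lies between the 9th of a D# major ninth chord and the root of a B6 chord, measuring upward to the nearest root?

diminished fifth

The 9th of D# major ninth is E#; the root of B6 is B.
E# up to B is 6 semitones, a half step narrower than a perfect fifth, so the interval is diminished.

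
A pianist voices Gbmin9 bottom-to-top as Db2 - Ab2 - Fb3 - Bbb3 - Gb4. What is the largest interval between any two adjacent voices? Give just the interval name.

major sixth

Adjacent intervals: Db2→Ab2 = perfect fifth; Ab2→Fb3 = minor sixth; Fb3→Bbb3 = perfect fourth; Bbb3→Gb4 = major sixth.
The largest is Bbb3 to Gb4, a major sixth (9 semitones).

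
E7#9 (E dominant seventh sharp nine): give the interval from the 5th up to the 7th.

E7#9: E–G#–B–D–F##.
So we need the interval from B up to D.
B up to D is 3 semitones, a half step narrower than a major third, so the interval is minor.

minor third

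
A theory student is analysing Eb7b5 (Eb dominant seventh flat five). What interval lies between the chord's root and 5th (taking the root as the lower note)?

d5

Spelling the chord: Eb–G–Bbb–Db.
Root = Eb; 5th = Bbb.
Eb up to Bbb is 6 semitones, a half step narrower than a perfect fifth, so the interval is diminished.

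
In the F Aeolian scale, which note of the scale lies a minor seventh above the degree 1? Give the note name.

Eb

The scale is F G Ab Bb C Db Eb.
The degree 1 is F; a minor seventh above that is Eb — scale degree 7.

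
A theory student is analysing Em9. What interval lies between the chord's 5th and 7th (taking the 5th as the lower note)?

The chord tones of Em9 are E, G, B, D, F♯.
5th = B; 7th = D.
B up to D is 3 semitones, a half step narrower than a major third, so the interval is minor.

m3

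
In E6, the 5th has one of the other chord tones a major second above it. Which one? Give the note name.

C#

E6 (E major sixth): E-G♯-B-C♯.
The 5th is B. A major second above B is C♯.
C♯ is the chord's 6th.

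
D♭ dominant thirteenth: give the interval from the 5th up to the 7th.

minor third

D♭13 is spelled D♭, F, A♭, C♭, E♭, B♭.
That puts A♭ below C♭.
A♭ up to C♭ is 3 semitones, a half step narrower than a major third, so the interval is minor.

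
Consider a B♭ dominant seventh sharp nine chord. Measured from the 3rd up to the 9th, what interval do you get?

major 7th

B♭ dominant seventh sharp nine is spelled B♭, D, F, A♭, C♯.
So we need the interval from D up to C♯.
Counting 7 letters and 11 half steps from D gives a major seventh.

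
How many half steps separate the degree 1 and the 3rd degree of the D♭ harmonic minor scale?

3

The scale is D♭ E♭ F♭ G♭ A♭ B𝄫 C.
D♭ up to F♭ is a minor third — 3 semitones.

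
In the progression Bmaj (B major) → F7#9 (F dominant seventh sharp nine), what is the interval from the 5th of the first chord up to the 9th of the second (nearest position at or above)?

The 5th of Bmaj (B major) is F#; the 9th of F7#9 (F dominant seventh sharp nine) is G#.
From F# to G# is 2 semitones, exactly the major second.

major 2nd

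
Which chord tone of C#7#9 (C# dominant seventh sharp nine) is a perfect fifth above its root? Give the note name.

C#7#9: C#-E#-G#-B-D##.
The root is C#. A perfect fifth above C# is G#.
G# is the chord's 5th.

G#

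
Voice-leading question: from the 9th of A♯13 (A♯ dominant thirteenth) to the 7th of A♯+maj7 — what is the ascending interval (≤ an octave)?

major sixth

A♯13 (A♯ dominant thirteenth) has B♯ as its 9th, and A♯+maj7 has G𝄪 as its 7th.
From B♯ to G𝄪 is 9 semitones, exactly the major sixth.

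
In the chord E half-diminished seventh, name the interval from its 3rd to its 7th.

Eø (E half-diminished seventh): E, G, B♭, D.
3rd = G; 7th = D.
Counting 5 letters and 7 half steps from G gives a perfect fifth.

perfect 5th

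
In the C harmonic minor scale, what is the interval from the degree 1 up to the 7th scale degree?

Spelling the C harmonic minor scale: C D Eb F G Ab B.
The degree 1 is C and the scale degree 7 is B.
From C to B is 11 semitones, exactly the major seventh.

major 7th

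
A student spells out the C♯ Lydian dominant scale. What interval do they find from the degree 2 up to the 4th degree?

major third

C♯ lydian dominant: C♯ D♯ E♯ F𝄪 G♯ A♯ B.
That puts D♯ below F𝄪.
From D♯ to F𝄪 is 4 semitones, exactly the major third.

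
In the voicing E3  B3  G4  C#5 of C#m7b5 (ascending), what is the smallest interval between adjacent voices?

A4

Adjacent intervals: E3→B3 = perfect fifth; B3→G4 = minor sixth; G4→C#5 = augmented fourth.
The smallest is G4 to C#5, an augmented fourth (6 semitones).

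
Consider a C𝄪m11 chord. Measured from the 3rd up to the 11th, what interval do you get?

major ninth

C𝄪m11 (C𝄪 minor eleventh) is spelled C𝄪–E♯–G𝄪–B♯–D𝄪–F𝄪.
So we need the interval from E♯ up to F𝄪.
From E♯ to F𝄪 is 14 semitones, exactly the major ninth.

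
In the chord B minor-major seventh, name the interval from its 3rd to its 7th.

Bm(maj7): B D F♯ A♯.
The 3rd is D and the 7th is A♯.
From D to A♯: 8 semitones over a fifth = augmented.

augmented fifth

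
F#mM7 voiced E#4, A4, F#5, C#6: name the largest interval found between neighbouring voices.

Adjacent intervals: E#4→A4 = diminished fourth; A4→F#5 = major sixth; F#5→C#6 = perfect fifth.
The largest is A4 to F#5, a major sixth (9 semitones).

major sixth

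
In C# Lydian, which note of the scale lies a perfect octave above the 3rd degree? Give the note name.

The scale is C# D# E# F## G# A# B#.
The 3rd degree is E#; a perfect octave above that is E# — scale degree 3.

E#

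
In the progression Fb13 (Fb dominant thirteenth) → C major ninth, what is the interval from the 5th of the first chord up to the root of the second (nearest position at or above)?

Fb13 (Fb dominant thirteenth) has Cb as its 5th, and C major ninth has C as its root.
From Cb to C: 1 semitone over a unison = augmented.

augmented unison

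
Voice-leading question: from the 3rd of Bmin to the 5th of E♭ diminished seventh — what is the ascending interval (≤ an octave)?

The 3rd of Bmin is D; the 5th of E♭ diminished seventh is B𝄫.
D up to B𝄫 is 7 semitones, a whole step narrower than a major sixth, so the interval is diminished.

diminished sixth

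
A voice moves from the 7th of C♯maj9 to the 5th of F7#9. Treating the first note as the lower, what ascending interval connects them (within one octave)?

The 7th of C♯maj9 is B♯; the 5th of F7#9 is C.
From B♯ to C: 0 semitones over a second = diminished.

diminished second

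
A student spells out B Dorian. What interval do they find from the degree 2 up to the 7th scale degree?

minor sixth

B dorian: B C♯ D E F♯ G♯ A.
So we need the interval from C♯ up to A.
6 letter names make it a sixth; at 8 semitones (a half step narrower than major) the quality is minor.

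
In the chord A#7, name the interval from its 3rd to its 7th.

A#7: A# C## E# G#.
The 3rd is C## and the 7th is G#.
From C## to G#: 6 semitones over a fifth = diminished.

diminished fifth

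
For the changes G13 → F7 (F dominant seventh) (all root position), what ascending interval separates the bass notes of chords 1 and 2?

The roots are G and F.
From G to F: 10 semitones over a seventh = minor.

minor seventh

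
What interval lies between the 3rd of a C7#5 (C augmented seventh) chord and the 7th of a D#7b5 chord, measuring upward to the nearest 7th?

The 3rd of C7#5 (C augmented seventh) is E; the 7th of D#7b5 is C#.
Counting 6 letters and 9 half steps from E gives a major sixth.

major 6th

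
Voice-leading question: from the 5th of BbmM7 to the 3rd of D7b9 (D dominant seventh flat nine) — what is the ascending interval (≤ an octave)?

The 5th of BbmM7 is F; the 3rd of D7b9 (D dominant seventh flat nine) is F#.
1 letter names make it a unison; at 1 semitone (a half step wider than perfect) the quality is augmented.

augmented 1st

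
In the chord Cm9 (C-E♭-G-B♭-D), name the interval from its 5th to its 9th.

perfect fifth

So we need the interval from G up to D.
Counting 5 letters and 7 half steps from G gives a perfect fifth.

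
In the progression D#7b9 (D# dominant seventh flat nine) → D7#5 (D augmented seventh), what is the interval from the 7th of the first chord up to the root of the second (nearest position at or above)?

minor 2nd

D#7b9 (D# dominant seventh flat nine) has C# as its 7th, and D7#5 (D augmented seventh) has D as its root.
From C# to D: 1 semitone over a second = minor.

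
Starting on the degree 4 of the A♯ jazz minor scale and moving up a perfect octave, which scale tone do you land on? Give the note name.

D#

The scale is A♯ B♯ C♯ D♯ E♯ F𝄪 G𝄪.
The degree 4 is D♯; a perfect octave above that is D♯ — scale degree 4.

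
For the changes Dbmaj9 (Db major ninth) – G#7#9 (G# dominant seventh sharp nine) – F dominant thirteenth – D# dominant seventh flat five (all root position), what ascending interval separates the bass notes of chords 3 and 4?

The roots are F and D#.
6 letter names make it a sixth; at 10 semitones (a half step wider than major) the quality is augmented.

A6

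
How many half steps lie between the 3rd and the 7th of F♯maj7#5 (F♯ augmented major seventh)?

7

F♯ augmented major seventh: F♯–A♯–C𝄪–E♯.
A♯ to E♯ is a perfect fifth: 7 semitones.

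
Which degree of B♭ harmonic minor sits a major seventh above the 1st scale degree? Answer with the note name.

The scale is B♭ C D♭ E♭ F G♭ A.
The 1st scale degree is B♭; a major seventh above that is A — scale degree 7.

A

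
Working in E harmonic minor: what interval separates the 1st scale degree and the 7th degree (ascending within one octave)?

E harmonic minor: E F♯ G A B C D♯.
The 1st scale degree is E and the degree 7 is D♯.
Counting 7 letters and 11 half steps from E gives a major seventh.

major seventh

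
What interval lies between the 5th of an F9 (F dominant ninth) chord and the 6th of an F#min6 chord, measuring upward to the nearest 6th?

augmented second

The 5th of F9 (F dominant ninth) is C; the 6th of F#min6 is D#.
2 letter names make it a second; at 3 semitones (a half step wider than major) the quality is augmented.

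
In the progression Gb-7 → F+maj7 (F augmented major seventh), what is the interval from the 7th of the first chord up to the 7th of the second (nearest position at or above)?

A7

The 7th of Gb-7 is Fb; the 7th of F+maj7 (F augmented major seventh) is E.
From Fb to E: 12 semitones over a seventh = augmented.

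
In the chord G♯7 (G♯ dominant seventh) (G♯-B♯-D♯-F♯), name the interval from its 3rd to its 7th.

diminished fifth

That puts B♯ below F♯.
B♯ up to F♯ is 6 semitones, a half step narrower than a perfect fifth, so the interval is diminished.
That tritone between 3rd and 7th is what gives the dominant seventh its pull toward resolution.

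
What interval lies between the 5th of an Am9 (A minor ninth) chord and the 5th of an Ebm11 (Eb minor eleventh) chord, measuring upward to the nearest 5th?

Am9 (A minor ninth) has E as its 5th, and Ebm11 (Eb minor eleventh) has Bb as its 5th.
5 letter names make it a fifth; at 6 semitones (a half step narrower than perfect) the quality is diminished.

diminished 5th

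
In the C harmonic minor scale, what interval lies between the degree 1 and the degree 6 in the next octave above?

C harmonic minor: C D Eb F G Ab B.
That puts C below Ab.
13 letter names make it a thirteenth; at 20 semitones (a half step narrower than major) the quality is minor.

minor thirteenth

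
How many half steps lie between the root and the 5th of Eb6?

The chord tones of Eb6 are Eb G Bb C.
Eb to Bb is a perfect fifth: 7 semitones.

7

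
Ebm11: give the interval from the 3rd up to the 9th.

major seventh

Ebm11 is spelled Eb-Gb-Bb-Db-F-Ab.
The 3rd is Gb and the 9th is F.
Counting 7 letters and 11 half steps from Gb gives a major seventh.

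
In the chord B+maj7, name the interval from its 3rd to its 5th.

major third

B+maj7 (B augmented major seventh) is spelled B–D#–F##–A#.
3rd = D#; 5th = F##.
Counting 3 letters and 4 half steps from D# gives a major third.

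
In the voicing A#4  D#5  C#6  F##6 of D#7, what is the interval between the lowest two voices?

Those voices are A#4 and D#5.
A# up to D# spans 4 letter names and 5 semitones — a perfect fourth.

P4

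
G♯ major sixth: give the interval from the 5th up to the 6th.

major 2nd

The chord tones of G♯ major sixth are G♯–B♯–D♯–E♯.
That puts D♯ below E♯.
From D♯ to E♯ is 2 semitones, exactly the major second.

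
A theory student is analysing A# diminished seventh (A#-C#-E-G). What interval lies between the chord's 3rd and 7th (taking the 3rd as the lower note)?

3rd = C#; 7th = G.
5 letter names make it a fifth; at 6 semitones (a half step narrower than perfect) the quality is diminished.

diminished 5th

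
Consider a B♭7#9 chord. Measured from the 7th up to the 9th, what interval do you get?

augmented 3rd

Spelling the chord: B♭-D-F-A♭-C♯.
7th = A♭; 9th = C♯.
3 letter names make it a third; at 5 semitones (a half step wider than major) the quality is augmented.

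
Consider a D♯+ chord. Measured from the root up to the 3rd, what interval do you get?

D♯aug: D♯–F𝄪–A𝄪.
So we need the interval from D♯ up to F𝄪.
Counting 3 letters and 4 half steps from D♯ gives a major third.

major 3rd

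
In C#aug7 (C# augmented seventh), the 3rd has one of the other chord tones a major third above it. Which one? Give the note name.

The chord tones of C#7#5 (C# augmented seventh) are C#-E#-G##-B.
The 3rd is E#. A major third above E# is G##.
G## is the chord's 5th.

G##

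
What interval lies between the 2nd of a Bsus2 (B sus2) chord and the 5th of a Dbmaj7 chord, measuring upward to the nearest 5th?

diminished 6th

The 2nd of Bsus2 (B sus2) is C#; the 5th of Dbmaj7 is Ab.
6 letter names make it a sixth; at 7 semitones (a whole step narrower than major) the quality is diminished.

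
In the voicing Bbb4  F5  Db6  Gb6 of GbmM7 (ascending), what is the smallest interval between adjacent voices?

P4

Adjacent intervals: Bbb4→F5 = augmented fifth; F5→Db6 = minor sixth; Db6→Gb6 = perfect fourth.
The smallest is Db6 to Gb6, a perfect fourth (5 semitones).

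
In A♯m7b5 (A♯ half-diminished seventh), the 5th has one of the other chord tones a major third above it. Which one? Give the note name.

G#

A♯ø: A♯ C♯ E G♯.
The 5th is E. A major third above E is G♯.
G♯ is the chord's 7th.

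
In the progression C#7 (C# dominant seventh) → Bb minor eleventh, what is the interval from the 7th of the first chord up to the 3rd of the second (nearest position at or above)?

d3

The 7th of C#7 (C# dominant seventh) is B; the 3rd of Bb minor eleventh is Db.
From B to Db: 2 semitones over a third = diminished.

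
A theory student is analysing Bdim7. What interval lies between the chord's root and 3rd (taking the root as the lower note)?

minor 3rd

B°7 is spelled B-D-F-Ab.
The root is B and the 3rd is D.
From B to D: 3 semitones over a third = minor.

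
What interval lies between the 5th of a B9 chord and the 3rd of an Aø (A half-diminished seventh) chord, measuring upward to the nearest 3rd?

diminished 5th

The 5th of B9 is F#; the 3rd of Aø (A half-diminished seventh) is C.
5 letter names make it a fifth; at 6 semitones (a half step narrower than perfect) the quality is diminished.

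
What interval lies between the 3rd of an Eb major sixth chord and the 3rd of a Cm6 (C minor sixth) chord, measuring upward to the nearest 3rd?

minor sixth

The 3rd of Eb major sixth is G; the 3rd of Cm6 (C minor sixth) is Eb.
From G to Eb: 8 semitones over a sixth = minor.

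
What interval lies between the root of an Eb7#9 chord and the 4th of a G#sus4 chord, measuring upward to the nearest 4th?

The root of Eb7#9 is Eb; the 4th of G#sus4 is C#.
6 letter names make it a sixth; at 10 semitones (a half step wider than major) the quality is augmented.

augmented sixth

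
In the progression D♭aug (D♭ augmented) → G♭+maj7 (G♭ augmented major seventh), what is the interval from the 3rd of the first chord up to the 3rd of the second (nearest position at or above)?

D♭aug (D♭ augmented) has F as its 3rd, and G♭+maj7 (G♭ augmented major seventh) has B♭ as its 3rd.
Counting 4 letters and 5 half steps from F gives a perfect fourth.

perfect fourth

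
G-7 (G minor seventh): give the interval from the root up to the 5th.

P5

Spelling the chord: G B♭ D F.
So we need the interval from G up to D.
Counting 5 letters and 7 half steps from G gives a perfect fifth.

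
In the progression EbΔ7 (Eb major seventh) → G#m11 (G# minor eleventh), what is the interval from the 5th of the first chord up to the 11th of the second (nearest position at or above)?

The 5th of EbΔ7 (Eb major seventh) is Bb; the 11th of G#m11 (G# minor eleventh) is C#.
From Bb to C#: 3 semitones over a second = augmented.

augmented second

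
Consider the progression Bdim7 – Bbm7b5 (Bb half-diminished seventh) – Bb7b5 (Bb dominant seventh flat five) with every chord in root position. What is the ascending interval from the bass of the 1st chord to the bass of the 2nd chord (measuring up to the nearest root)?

The roots are B and Bb.
From B to Bb: 11 semitones over an octave = diminished.

diminished 8th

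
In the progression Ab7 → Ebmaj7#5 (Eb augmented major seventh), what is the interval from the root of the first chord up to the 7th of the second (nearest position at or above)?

augmented 4th

Ab7 has Ab as its root, and Ebmaj7#5 (Eb augmented major seventh) has D as its 7th.
4 letter names make it a fourth; at 6 semitones (a half step wider than perfect) the quality is augmented.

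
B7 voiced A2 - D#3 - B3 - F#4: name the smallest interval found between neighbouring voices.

Adjacent intervals: A2→D#3 = augmented fourth; D#3→B3 = minor sixth; B3→F#4 = perfect fifth.
The smallest is A2 to D#3, an augmented fourth (6 semitones).

augmented fourth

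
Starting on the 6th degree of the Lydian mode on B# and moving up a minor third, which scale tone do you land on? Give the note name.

B#

The scale is B# C## D## E## F## G## A##.
The 6th degree is G##; a minor third above that is B# — scale degree 1.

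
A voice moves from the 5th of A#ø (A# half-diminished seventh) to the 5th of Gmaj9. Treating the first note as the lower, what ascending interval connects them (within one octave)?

The 5th of A#ø (A# half-diminished seventh) is E; the 5th of Gmaj9 is D.
7 letter names make it a seventh; at 10 semitones (a half step narrower than major) the quality is minor.

minor seventh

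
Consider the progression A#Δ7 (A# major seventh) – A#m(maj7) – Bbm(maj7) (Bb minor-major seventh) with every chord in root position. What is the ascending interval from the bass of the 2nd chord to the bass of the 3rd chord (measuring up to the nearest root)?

The roots are A# and Bb.
From A# to Bb: 0 semitones over a second = diminished.

d2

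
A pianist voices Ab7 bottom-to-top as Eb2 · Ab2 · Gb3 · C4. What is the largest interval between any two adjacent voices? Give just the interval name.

Adjacent intervals: Eb2→Ab2 = perfect fourth; Ab2→Gb3 = minor seventh; Gb3→C4 = augmented fourth.
The largest is Ab2 to Gb3, a minor seventh (10 semitones).

m7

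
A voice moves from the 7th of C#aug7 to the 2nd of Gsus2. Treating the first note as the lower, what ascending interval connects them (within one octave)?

C#aug7 has B as its 7th, and Gsus2 has A as its 2nd.
7 letter names make it a seventh; at 10 semitones (a half step narrower than major) the quality is minor.

minor seventh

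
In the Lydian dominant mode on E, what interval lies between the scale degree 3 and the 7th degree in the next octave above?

Spelling the Lydian dominant mode on E: E F# G# A# B C# D.
So we need the interval from G# up to D.
From G# to D: 18 semitones over a twelfth = diminished.

diminished 12th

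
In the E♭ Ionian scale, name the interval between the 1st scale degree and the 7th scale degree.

E♭ major: E♭ F G A♭ B♭ C D.
So we need the interval from E♭ up to D.
From E♭ to D is 11 semitones, exactly the major seventh.

M7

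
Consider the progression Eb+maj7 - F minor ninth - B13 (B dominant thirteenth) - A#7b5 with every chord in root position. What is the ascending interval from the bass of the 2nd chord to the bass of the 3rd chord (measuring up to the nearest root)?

augmented fourth

The roots are F and B.
F up to B is 6 semitones, a half step wider than a perfect fourth, so the interval is augmented.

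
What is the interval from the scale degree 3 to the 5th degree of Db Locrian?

minor third

The scale runs Db Ebb Fb Gb Abb Bbb Cb.
So we need the interval from Fb up to Abb.
From Fb to Abb: 3 semitones over a third = minor.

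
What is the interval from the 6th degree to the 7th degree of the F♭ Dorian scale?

Spelling the F♭ Dorian scale: F♭ G♭ A𝄫 B𝄫 C♭ D♭ E𝄫.
6th degree = D♭; 7th degree = E𝄫.
From D♭ to E𝄫: 1 semitone over a second = minor.

minor second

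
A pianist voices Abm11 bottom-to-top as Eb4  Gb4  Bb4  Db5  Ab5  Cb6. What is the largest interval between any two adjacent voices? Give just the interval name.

Adjacent intervals: Eb4→Gb4 = minor third; Gb4→Bb4 = major third; Bb4→Db5 = minor third; Db5→Ab5 = perfect fifth; Ab5→Cb6 = minor third.
The largest is Db5 to Ab5, a perfect fifth (7 semitones).

perfect fifth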